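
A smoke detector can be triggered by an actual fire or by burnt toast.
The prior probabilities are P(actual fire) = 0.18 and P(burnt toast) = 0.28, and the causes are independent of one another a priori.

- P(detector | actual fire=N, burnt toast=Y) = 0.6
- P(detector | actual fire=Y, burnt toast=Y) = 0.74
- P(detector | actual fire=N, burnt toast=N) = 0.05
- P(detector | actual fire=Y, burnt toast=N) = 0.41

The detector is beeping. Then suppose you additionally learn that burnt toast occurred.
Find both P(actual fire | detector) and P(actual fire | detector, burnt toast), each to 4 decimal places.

P(actual fire | detector) ≈ 0.3509; P(actual fire | detector, burnt toast) ≈ 0.2131

By total probability over the 4 (actual fire, burnt toast) configurations:
  P(detector) = 0.05*0.82*0.72 + 0.6*0.82*0.28 + 0.41*0.18*0.72 + 0.74*0.18*0.28
        = 0.029520 + 0.137760 + 0.053136 + 0.037296 = 0.257712
The terms with actual fire present sum to 0.090432, so
  P(actual fire | detector) = 0.090432 / 0.257712 ≈ 0.3509

Now condition on the additional information:
Numerator (weight on configurations with actual fire): 0.74×0.18 = 0.133200
Denominator P(detector | burnt toast): 0.6×0.82 + 0.74×0.18 = 0.625200
Posterior = 0.133200 / 0.625200 ≈ 0.2131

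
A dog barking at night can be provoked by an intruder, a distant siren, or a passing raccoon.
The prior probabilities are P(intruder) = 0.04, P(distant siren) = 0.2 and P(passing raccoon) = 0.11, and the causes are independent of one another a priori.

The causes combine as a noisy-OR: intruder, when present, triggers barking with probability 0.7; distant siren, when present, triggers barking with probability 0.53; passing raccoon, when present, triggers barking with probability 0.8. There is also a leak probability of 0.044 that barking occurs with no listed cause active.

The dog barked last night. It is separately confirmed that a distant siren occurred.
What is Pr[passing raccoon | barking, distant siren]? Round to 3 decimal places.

Pr[passing raccoon | barking, distant siren] ≈ 0.167

Under noisy-OR, P(barking | causes) = 1 − (1−0.044)·∏(1−qᵢ) over the active causes.
Weight on passing raccoon=true, given the evidence: 0.096110 + 0.004281 = 0.100391
The normalizing constant is 0.55068*0.96*0.89 + 0.910136*0.96*0.11 + 0.865204*0.04*0.89 + 0.973041*0.04*0.11 = 0.601693
P(passing raccoon | barking, distant siren) = 0.100391/0.601693 ≈ 0.167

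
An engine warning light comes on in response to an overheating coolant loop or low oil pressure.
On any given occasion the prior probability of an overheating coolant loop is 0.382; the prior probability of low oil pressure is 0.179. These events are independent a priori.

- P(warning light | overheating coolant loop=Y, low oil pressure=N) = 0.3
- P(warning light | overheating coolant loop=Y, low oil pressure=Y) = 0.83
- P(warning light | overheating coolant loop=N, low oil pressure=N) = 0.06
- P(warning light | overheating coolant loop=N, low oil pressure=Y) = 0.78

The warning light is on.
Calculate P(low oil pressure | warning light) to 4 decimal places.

P(low oil pressure | warning light) ≈ 0.5346

Enumerate the 4 (overheating coolant loop, low oil pressure) configurations and weight by the priors:
  P(warning light) = 0.06*0.618*0.821 + 0.78*0.618*0.179 + 0.3*0.382*0.821 + 0.83*0.382*0.179
        = 0.030443 + 0.086285 + 0.094087 + 0.056754 = 0.267569
Keeping only the low oil pressure-present terms gives 0.143039, so
  P(low oil pressure | warning light) = 0.143039 / 0.267569 ≈ 0.5346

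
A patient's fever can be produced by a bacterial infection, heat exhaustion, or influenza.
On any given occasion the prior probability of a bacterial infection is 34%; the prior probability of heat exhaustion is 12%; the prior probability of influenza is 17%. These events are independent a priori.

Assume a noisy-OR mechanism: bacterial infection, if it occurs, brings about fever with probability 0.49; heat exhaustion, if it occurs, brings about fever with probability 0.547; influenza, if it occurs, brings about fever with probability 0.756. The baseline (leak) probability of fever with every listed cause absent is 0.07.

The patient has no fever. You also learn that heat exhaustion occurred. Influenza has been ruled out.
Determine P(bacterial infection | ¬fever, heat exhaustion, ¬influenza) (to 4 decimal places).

Under noisy-OR, P(fever | causes) = 1 − (1−0.07)·∏(1−qᵢ) over the active causes.
Numerator (weight on configurations with bacterial infection): 0.214858·0.34 = 0.073052
The normalizing constant is 0.42129·0.66 + 0.214858·0.34 = 0.351103
Posterior = 0.073052 / 0.351103 ≈ 0.2081

P(bacterial infection | ¬fever, heat exhaustion, ¬influenza) ≈ 0.2081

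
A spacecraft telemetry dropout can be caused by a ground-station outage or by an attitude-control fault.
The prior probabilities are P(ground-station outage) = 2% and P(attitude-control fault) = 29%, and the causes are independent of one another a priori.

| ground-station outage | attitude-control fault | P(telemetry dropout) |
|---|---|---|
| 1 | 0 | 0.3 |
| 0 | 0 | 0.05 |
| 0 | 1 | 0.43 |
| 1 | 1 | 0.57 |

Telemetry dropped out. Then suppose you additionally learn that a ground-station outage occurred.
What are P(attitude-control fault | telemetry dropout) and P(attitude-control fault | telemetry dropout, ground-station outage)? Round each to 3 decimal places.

Numerator (weight on configurations with attitude-control fault): 0.122206 + 0.003306 = 0.125512
Denominator P(telemetry dropout): 0.05*0.98*0.71 + 0.43*0.98*0.29 + 0.3*0.02*0.71 + 0.57*0.02*0.29 = 0.164562
P(attitude-control fault | telemetry dropout) = 0.125512/0.164562 ≈ 0.763

Now also conditioning on ground-station outage=true:
P(telemetry dropout | ground-station outage) = 0.3×0.71 + 0.57×0.29 = 0.213000 + 0.165300 = 0.378300
The attitude-control fault-present share is 0.57×0.29 = 0.165300.
Hence the posterior is 0.165300/0.378300 ≈ 0.437.
Conditioning on ground-station outage lowers the posterior on attitude-control fault: the classic explaining-away effect in a common-effect structure.

P(attitude-control fault | telemetry dropout) ≈ 0.763; P(attitude-control fault | telemetry dropout, ground-station outage) ≈ 0.437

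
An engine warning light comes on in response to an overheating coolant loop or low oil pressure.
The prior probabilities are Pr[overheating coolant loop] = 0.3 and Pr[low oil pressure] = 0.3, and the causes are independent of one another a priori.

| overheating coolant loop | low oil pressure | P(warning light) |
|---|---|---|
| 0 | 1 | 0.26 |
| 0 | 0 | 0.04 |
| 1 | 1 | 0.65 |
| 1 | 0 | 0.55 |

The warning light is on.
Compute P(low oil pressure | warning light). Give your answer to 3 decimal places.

P(warning light) = 0.04·0.7·0.7 + 0.26·0.7·0.3 + 0.55·0.3·0.7 + 0.65·0.3·0.3 = 0.019600 + 0.054600 + 0.115500 + 0.058500 = 0.248200
Of this, 0.113100 comes from 0.054600 + 0.058500 (the low oil pressure=true cases).
P(low oil pressure | warning light) = 0.113100 / 0.248200 ≈ 0.456

P(low oil pressure | warning light) ≈ 0.456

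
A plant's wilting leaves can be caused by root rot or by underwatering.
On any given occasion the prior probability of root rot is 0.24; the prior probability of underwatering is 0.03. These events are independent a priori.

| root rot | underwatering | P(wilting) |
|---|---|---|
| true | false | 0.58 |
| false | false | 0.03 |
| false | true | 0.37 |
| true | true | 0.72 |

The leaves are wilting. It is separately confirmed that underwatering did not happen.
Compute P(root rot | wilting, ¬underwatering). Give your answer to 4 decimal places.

For the numerator, keep only root rot=true terms: 0.58*0.24 = 0.139200
Normalizer over all consistent configurations: 0.03*0.76 + 0.58*0.24 = 0.162000
P(root rot | wilting, ¬underwatering) = 0.139200/0.162000 ≈ 0.8593

P(root rot | wilting, ¬underwatering) ≈ 0.8593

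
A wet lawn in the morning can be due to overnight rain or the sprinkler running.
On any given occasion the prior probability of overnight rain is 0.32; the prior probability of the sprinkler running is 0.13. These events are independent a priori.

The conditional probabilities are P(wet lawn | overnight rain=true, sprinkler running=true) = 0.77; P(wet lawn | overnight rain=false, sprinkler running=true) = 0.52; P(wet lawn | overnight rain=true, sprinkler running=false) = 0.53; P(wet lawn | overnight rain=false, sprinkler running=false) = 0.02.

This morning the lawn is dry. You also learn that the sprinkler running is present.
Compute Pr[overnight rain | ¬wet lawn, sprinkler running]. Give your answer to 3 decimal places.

Sum P(¬wet lawn|·) weighted by the priors over both values of overnight rain:
  P(¬wet lawn | sprinkler running) = 0.48·0.68 + 0.23·0.32
        = 0.326400 + 0.073600 = 0.400000
Configurations with overnight rain contribute 0.073600, so
  P(overnight rain | ¬wet lawn, sprinkler running) = 0.073600 / 0.400000 ≈ 0.184

Pr[overnight rain | ¬wet lawn, sprinkler running] ≈ 0.184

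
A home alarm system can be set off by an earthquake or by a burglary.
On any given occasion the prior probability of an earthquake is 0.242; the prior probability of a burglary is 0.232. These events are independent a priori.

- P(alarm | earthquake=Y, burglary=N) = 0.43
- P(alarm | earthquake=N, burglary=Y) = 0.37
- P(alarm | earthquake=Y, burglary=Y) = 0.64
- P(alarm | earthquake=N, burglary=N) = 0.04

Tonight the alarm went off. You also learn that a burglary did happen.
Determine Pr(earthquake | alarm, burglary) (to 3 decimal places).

Pr(earthquake | alarm, burglary) ≈ 0.356

By total probability over both values of earthquake:
  P(alarm | burglary) = 0.37×0.758 + 0.64×0.242
        = 0.280460 + 0.154880 = 0.435340
Keeping only the earthquake-present terms gives 0.154880, so
  P(earthquake | alarm, burglary) = 0.154880 / 0.435340 ≈ 0.356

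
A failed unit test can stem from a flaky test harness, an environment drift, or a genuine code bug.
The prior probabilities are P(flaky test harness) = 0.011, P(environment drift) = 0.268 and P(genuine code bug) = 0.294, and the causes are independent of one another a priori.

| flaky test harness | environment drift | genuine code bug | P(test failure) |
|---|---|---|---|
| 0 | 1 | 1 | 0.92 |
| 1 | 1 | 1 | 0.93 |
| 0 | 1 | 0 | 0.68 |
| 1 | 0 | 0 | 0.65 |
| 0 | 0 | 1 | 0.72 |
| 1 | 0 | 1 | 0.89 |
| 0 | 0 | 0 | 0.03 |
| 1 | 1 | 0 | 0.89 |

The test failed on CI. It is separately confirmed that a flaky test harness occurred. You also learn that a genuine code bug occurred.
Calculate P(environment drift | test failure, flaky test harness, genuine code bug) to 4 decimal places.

P(environment drift | test failure, flaky test harness, genuine code bug) ≈ 0.2767

P(test failure | flaky test harness, genuine code bug) = 0.89·0.732 + 0.93·0.268 = 0.651480 + 0.249240 = 0.900720
The environment drift-present share is 0.93·0.268 = 0.249240.
So P(environment drift | test failure, flaky test harness, genuine code bug) = 0.249240/0.900720 ≈ 0.2767.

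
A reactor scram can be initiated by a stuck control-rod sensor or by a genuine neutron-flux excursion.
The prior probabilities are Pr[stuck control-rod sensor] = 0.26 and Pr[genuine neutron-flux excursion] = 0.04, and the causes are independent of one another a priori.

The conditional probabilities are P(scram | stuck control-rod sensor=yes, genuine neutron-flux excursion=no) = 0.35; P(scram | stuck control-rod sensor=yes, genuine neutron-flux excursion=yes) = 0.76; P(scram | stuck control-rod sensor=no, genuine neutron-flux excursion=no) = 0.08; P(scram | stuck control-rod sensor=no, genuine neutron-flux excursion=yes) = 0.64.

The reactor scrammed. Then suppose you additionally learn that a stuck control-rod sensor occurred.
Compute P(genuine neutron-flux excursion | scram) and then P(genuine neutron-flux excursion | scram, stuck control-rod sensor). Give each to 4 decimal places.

P(scram) = 0.08*0.74*0.96 + 0.64*0.74*0.04 + 0.35*0.26*0.96 + 0.76*0.26*0.04 = 0.056832 + 0.018944 + 0.087360 + 0.007904 = 0.171040
Restricting to configurations with genuine neutron-flux excursion present: 0.018944 + 0.007904 = 0.026848.
So P(genuine neutron-flux excursion | scram) = 0.026848/0.171040 ≈ 0.1570.

With the extra evidence:
P(scram | stuck control-rod sensor) = 0.35×0.96 + 0.76×0.04 = 0.336000 + 0.030400 = 0.366400
The genuine neutron-flux excursion-present share is 0.76×0.04 = 0.030400.
Hence the posterior is 0.030400/0.366400 ≈ 0.0830.
The drop from 0.1570 to 0.0830 is the explaining-away (discounting) effect.

P(genuine neutron-flux excursion | scram) ≈ 0.1570; P(genuine neutron-flux excursion | scram, stuck control-rod sensor) ≈ 0.0830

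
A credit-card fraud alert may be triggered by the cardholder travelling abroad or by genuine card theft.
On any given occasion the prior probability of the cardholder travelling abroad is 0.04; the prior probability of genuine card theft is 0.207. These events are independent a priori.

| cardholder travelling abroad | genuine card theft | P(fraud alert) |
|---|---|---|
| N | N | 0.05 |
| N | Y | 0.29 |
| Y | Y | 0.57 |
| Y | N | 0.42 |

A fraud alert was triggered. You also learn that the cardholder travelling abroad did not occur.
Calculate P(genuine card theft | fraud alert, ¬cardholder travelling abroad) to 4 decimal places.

P(genuine card theft | fraud alert, ¬cardholder travelling abroad) ≈ 0.6022

Numerator (weight on configurations with genuine card theft): 0.29*0.207 = 0.060030
Denominator P(fraud alert | ¬cardholder travelling abroad): 0.05*0.793 + 0.29*0.207 = 0.099680
Posterior = 0.060030 / 0.099680 ≈ 0.6022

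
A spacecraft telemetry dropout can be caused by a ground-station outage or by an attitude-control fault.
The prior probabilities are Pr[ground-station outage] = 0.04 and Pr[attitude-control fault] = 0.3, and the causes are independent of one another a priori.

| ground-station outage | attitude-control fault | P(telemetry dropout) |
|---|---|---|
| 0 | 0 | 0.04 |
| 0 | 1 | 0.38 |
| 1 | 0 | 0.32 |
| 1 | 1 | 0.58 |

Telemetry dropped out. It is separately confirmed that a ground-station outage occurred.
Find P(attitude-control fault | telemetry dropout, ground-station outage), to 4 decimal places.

P(attitude-control fault | telemetry dropout, ground-station outage) ≈ 0.4372

Sum P(telemetry dropout|·) weighted by the priors over both values of attitude-control fault:
  P(telemetry dropout | ground-station outage) = 0.32×0.7 + 0.58×0.3
        = 0.224000 + 0.174000 = 0.398000
Configurations with attitude-control fault contribute 0.174000, so
  P(attitude-control fault | telemetry dropout, ground-station outage) = 0.174000 / 0.398000 ≈ 0.4372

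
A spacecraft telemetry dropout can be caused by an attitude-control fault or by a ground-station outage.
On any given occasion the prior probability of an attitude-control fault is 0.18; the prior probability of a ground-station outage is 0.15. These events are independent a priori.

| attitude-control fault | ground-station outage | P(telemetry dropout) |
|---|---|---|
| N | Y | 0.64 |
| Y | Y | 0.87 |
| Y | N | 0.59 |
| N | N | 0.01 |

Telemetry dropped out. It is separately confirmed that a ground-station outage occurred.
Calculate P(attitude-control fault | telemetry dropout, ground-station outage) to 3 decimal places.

P(attitude-control fault | telemetry dropout, ground-station outage) ≈ 0.230

P(telemetry dropout | ground-station outage) = 0.64×0.82 + 0.87×0.18 = 0.524800 + 0.156600 = 0.681400
The attitude-control fault-present share is 0.87×0.18 = 0.156600.
P(attitude-control fault | telemetry dropout, ground-station outage) = 0.156600 / 0.681400 ≈ 0.230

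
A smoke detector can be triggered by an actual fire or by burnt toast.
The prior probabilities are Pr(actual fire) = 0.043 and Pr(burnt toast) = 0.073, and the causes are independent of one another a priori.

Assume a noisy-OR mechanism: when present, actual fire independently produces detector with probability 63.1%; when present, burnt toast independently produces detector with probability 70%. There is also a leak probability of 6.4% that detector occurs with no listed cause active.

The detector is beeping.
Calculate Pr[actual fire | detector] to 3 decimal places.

Pr[actual fire | detector] ≈ 0.213

Under noisy-OR, P(detector | causes) = 1 − (1−0.064)·∏(1−qᵢ) over the active causes.
Sum P(detector|·) weighted by the priors over the 4 (actual fire, burnt toast) configurations:
  P(detector) = 0.064*0.957*0.927 + 0.7192*0.957*0.073 + 0.654616*0.043*0.927 + 0.896385*0.043*0.073
        = 0.056777 + 0.050244 + 0.026094 + 0.002814 = 0.135929
Keeping only the actual fire-present terms gives 0.028908, so
  P(actual fire | detector) = 0.028908 / 0.135929 ≈ 0.213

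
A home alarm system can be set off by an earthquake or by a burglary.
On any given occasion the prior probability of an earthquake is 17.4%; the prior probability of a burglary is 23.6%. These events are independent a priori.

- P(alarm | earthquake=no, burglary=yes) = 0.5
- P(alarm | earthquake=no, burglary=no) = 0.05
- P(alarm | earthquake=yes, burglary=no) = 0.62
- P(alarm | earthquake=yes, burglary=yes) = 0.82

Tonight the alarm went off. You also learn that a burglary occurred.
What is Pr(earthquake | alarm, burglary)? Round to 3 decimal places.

P(alarm | burglary) = 0.5*0.826 + 0.82*0.174 = 0.413000 + 0.142680 = 0.555680
Of this, 0.142680 comes from 0.82*0.174 (the earthquake=true cases).
Hence the posterior is 0.142680/0.555680 ≈ 0.257.

Pr(earthquake | alarm, burglary) ≈ 0.257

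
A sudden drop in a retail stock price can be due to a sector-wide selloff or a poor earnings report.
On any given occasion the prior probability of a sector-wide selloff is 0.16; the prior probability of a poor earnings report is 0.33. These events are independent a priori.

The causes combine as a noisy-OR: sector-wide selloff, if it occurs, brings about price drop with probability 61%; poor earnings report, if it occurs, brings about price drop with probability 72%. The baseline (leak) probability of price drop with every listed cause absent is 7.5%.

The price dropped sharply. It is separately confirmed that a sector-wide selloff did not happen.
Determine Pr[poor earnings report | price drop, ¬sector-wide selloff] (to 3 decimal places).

Pr[poor earnings report | price drop, ¬sector-wide selloff] ≈ 0.830

Under noisy-OR, P(price drop | causes) = 1 − (1−0.075)·∏(1−qᵢ) over the active causes.
P(price drop | ¬sector-wide selloff) = 0.075*0.67 + 0.741*0.33 = 0.050250 + 0.244530 = 0.294780
Of this, 0.244530 comes from 0.741*0.33 (the poor earnings report=true cases).
Hence the posterior is 0.244530/0.294780 ≈ 0.830.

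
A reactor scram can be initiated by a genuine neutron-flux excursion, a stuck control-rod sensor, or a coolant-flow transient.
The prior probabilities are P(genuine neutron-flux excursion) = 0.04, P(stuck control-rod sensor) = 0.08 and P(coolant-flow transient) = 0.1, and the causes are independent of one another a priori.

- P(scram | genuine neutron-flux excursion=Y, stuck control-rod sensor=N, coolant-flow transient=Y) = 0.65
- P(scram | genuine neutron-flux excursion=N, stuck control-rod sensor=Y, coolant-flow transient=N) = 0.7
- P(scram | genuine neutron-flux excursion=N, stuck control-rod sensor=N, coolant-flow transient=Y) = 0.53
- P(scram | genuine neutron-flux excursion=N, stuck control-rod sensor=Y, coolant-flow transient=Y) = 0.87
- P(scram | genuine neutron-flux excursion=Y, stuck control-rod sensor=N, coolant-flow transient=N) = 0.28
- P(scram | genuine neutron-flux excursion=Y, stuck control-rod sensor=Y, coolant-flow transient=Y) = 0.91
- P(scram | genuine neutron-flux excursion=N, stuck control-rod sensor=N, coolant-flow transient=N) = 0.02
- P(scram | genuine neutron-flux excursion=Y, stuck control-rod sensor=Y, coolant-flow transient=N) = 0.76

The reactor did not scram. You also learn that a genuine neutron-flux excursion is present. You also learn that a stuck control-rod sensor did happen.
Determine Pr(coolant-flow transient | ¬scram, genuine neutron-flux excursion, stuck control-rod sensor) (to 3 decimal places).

P(¬scram | genuine neutron-flux excursion, stuck control-rod sensor) = 0.24*0.9 + 0.09*0.1 = 0.216000 + 0.009000 = 0.225000
Of this, 0.009000 comes from 0.09*0.1 (the coolant-flow transient=true cases).
P(coolant-flow transient | ¬scram, genuine neutron-flux excursion, stuck control-rod sensor) = 0.009000 / 0.225000 ≈ 0.040

Pr(coolant-flow transient | ¬scram, genuine neutron-flux excursion, stuck control-rod sensor) ≈ 0.040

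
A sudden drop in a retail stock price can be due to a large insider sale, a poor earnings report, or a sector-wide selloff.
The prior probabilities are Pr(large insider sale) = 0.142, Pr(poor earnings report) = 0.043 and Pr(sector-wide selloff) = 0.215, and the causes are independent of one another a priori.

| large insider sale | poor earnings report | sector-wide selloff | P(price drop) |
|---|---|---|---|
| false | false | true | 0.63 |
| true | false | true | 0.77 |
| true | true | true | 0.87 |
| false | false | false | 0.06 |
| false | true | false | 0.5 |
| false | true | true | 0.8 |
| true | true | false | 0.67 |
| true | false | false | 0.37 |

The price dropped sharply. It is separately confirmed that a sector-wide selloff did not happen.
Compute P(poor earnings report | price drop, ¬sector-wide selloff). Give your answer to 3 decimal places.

P(price drop | ¬sector-wide selloff) = 0.06*0.858*0.957 + 0.5*0.858*0.043 + 0.37*0.142*0.957 + 0.67*0.142*0.043 = 0.049266 + 0.018447 + 0.050281 + 0.004091 = 0.122085
The poor earnings report-present share is 0.018447 + 0.004091 = 0.022538.
P(poor earnings report | price drop, ¬sector-wide selloff) = 0.022538 / 0.122085 ≈ 0.185

P(poor earnings report | price drop, ¬sector-wide selloff) ≈ 0.185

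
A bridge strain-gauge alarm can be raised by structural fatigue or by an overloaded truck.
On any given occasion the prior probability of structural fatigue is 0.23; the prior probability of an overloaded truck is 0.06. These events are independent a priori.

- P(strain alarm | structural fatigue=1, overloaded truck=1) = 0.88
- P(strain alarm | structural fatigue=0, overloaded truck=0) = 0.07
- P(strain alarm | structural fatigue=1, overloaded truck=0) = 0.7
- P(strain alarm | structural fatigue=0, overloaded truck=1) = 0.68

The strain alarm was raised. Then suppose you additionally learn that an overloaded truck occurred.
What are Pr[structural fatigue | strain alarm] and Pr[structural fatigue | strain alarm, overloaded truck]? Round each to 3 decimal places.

Numerator (weight on configurations with structural fatigue): 0.151340 + 0.012144 = 0.163484
Denominator P(strain alarm): 0.07×0.77×0.94 + 0.68×0.77×0.06 + 0.7×0.23×0.94 + 0.88×0.23×0.06 = 0.245566
P(structural fatigue | strain alarm) = 0.163484/0.245566 ≈ 0.666

Now condition on the additional information:
P(strain alarm | overloaded truck) = 0.68*0.77 + 0.88*0.23 = 0.523600 + 0.202400 = 0.726000
Of this, 0.202400 comes from 0.88*0.23 (the structural fatigue=true cases).
Hence the posterior is 0.202400/0.726000 ≈ 0.279.

Pr[structural fatigue | strain alarm] ≈ 0.666; Pr[structural fatigue | strain alarm, overloaded truck] ≈ 0.279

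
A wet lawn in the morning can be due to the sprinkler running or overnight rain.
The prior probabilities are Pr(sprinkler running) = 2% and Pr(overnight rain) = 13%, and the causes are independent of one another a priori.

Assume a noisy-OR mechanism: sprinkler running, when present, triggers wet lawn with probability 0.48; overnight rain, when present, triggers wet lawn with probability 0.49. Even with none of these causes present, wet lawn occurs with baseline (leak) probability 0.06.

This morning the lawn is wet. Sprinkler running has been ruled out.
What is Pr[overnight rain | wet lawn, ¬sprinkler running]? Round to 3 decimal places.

Pr[overnight rain | wet lawn, ¬sprinkler running] ≈ 0.565

Under noisy-OR, P(wet lawn | causes) = 1 − (1−0.06)·∏(1−qᵢ) over the active causes.
Weight on overnight rain=true, given the evidence: 0.5206×0.13 = 0.067678
Denominator P(wet lawn | ¬sprinkler running): 0.06×0.87 + 0.5206×0.13 = 0.119878
Posterior = 0.067678 / 0.119878 ≈ 0.565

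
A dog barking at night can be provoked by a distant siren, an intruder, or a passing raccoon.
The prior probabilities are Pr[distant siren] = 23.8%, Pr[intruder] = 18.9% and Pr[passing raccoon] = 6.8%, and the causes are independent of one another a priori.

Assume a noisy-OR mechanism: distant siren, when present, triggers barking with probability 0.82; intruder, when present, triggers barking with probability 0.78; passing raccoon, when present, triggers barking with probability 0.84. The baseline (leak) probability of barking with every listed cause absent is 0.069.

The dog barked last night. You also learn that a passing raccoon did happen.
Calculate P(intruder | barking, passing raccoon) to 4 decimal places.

Under noisy-OR, P(barking | causes) = 1 − (1−0.069)·∏(1−qᵢ) over the active causes.
Enumerate the 4 (distant siren, intruder) configurations and weight by the priors:
  P(barking | passing raccoon) = 0.85104·0.762·0.811 + 0.967229·0.762·0.189 + 0.973187·0.238·0.811 + 0.994101·0.238·0.189
        = 0.525927 + 0.139298 + 0.187843 + 0.044717 = 0.897785
Configurations with intruder contribute 0.184015, so
  P(intruder | barking, passing raccoon) = 0.184015 / 0.897785 ≈ 0.2050

P(intruder | barking, passing raccoon) ≈ 0.2050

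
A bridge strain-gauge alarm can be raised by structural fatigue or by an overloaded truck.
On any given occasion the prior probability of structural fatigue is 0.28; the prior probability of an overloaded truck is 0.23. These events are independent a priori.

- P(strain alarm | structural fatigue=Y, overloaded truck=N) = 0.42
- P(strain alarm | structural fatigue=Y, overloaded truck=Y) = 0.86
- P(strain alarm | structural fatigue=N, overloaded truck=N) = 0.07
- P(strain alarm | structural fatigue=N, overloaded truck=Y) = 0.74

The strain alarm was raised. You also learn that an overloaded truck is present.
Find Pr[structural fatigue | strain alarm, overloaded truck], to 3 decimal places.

Pr[structural fatigue | strain alarm, overloaded truck] ≈ 0.311

P(strain alarm | overloaded truck) = 0.74*0.72 + 0.86*0.28 = 0.532800 + 0.240800 = 0.773600
Restricting to configurations with structural fatigue present: 0.86*0.28 = 0.240800.
Hence the posterior is 0.240800/0.773600 ≈ 0.311.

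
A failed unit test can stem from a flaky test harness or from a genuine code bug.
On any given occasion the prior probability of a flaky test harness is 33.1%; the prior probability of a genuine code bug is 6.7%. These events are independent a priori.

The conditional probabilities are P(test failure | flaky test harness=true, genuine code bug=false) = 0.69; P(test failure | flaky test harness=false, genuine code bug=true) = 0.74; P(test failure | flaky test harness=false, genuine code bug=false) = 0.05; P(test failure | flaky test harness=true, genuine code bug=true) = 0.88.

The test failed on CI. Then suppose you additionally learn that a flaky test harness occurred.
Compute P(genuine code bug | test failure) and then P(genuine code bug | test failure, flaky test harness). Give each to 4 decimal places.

P(genuine code bug | test failure) ≈ 0.1774; P(genuine code bug | test failure, flaky test harness) ≈ 0.0839

Enumerate the 4 (flaky test harness, genuine code bug) configurations and weight by the priors:
  P(test failure) = 0.05*0.669*0.933 + 0.74*0.669*0.067 + 0.69*0.331*0.933 + 0.88*0.331*0.067
        = 0.031209 + 0.033169 + 0.213088 + 0.019516 = 0.296982
Configurations with genuine code bug contribute 0.052685, so
  P(genuine code bug | test failure) = 0.052685 / 0.296982 ≈ 0.1774

With the extra evidence:
P(test failure | flaky test harness) = 0.69*0.933 + 0.88*0.067 = 0.643770 + 0.058960 = 0.702730
The genuine code bug-present share is 0.88*0.067 = 0.058960.
So P(genuine code bug | test failure, flaky test harness) = 0.058960/0.702730 ≈ 0.0839.
Conditioning on flaky test harness lowers the posterior on genuine code bug: the classic explaining-away effect in a common-effect structure.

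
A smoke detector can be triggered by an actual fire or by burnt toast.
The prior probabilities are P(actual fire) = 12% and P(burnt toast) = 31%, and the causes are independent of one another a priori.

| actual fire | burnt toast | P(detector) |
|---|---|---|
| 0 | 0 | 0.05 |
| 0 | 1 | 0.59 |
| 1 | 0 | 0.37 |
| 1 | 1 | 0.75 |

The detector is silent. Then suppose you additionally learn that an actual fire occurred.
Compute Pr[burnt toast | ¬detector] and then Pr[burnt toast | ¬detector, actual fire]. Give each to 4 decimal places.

Pr[burnt toast | ¬detector] ≈ 0.1615; Pr[burnt toast | ¬detector, actual fire] ≈ 0.1513

P(¬detector) = 0.95×0.88×0.69 + 0.41×0.88×0.31 + 0.63×0.12×0.69 + 0.25×0.12×0.31 = 0.576840 + 0.111848 + 0.052164 + 0.009300 = 0.750152
Restricting to configurations with burnt toast present: 0.111848 + 0.009300 = 0.121148.
Hence the posterior is 0.121148/0.750152 ≈ 0.1615.

With the extra evidence:
Enumerate both values of burnt toast and weight by the priors:
  P(¬detector | actual fire) = 0.63·0.69 + 0.25·0.31
        = 0.434700 + 0.077500 = 0.512200
The terms with burnt toast present sum to 0.077500, so
  P(burnt toast | ¬detector, actual fire) = 0.077500 / 0.512200 ≈ 0.1513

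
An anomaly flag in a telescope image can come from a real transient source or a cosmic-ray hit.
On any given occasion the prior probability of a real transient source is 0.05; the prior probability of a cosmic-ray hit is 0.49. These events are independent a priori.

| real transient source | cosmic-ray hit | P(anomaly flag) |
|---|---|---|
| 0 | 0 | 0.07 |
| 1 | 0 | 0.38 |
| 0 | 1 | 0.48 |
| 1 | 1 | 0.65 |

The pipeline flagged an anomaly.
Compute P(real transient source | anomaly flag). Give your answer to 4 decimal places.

P(real transient source | anomaly flag) ≈ 0.0905

By total probability over the 4 (real transient source, cosmic-ray hit) configurations:
  P(anomaly flag) = 0.07·0.95·0.51 + 0.48·0.95·0.49 + 0.38·0.05·0.51 + 0.65·0.05·0.49
        = 0.033915 + 0.223440 + 0.009690 + 0.015925 = 0.282970
The terms with real transient source present sum to 0.025615, so
  P(real transient source | anomaly flag) = 0.025615 / 0.282970 ≈ 0.0905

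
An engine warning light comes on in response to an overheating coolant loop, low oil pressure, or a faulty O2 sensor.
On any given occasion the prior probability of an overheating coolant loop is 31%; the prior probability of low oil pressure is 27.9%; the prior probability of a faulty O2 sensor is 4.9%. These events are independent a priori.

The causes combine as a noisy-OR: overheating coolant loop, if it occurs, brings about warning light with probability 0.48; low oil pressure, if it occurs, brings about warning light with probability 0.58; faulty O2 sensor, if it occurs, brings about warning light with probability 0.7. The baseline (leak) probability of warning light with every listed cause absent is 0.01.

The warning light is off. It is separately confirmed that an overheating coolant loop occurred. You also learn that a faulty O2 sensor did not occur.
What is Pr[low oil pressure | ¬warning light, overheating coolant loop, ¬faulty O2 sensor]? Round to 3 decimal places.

Under noisy-OR, P(warning light | causes) = 1 − (1−0.01)·∏(1−qᵢ) over the active causes.
Weight on low oil pressure=true, given the evidence: 0.216216·0.279 = 0.060324
The normalizing constant is 0.5148·0.721 + 0.216216·0.279 = 0.431495
Posterior = 0.060324 / 0.431495 ≈ 0.140

Pr[low oil pressure | ¬warning light, overheating coolant loop, ¬faulty O2 sensor] ≈ 0.140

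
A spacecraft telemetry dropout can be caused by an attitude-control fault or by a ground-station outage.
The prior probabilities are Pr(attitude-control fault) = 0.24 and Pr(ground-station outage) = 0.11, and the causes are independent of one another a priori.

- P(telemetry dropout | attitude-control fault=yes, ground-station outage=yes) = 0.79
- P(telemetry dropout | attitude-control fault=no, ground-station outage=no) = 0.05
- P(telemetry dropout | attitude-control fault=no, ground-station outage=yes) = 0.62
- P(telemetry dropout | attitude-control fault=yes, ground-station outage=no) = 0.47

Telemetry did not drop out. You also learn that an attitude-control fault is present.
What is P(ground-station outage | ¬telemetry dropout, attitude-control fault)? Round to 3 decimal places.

P(ground-station outage | ¬telemetry dropout, attitude-control fault) ≈ 0.047

For the numerator, keep only ground-station outage=true terms: 0.21×0.11 = 0.023100
The normalizing constant is 0.53×0.89 + 0.21×0.11 = 0.494800
P(ground-station outage | ¬telemetry dropout, attitude-control fault) = 0.023100/0.494800 ≈ 0.047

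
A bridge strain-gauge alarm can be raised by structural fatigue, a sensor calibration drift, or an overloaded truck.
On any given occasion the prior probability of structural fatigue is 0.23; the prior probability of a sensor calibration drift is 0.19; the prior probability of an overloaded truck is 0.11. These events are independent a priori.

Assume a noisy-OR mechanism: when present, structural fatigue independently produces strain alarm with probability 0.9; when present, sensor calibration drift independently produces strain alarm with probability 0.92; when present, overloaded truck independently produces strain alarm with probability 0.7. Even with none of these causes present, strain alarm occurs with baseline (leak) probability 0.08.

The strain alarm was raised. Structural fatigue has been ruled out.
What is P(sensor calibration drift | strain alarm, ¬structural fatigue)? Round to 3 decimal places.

P(sensor calibration drift | strain alarm, ¬structural fatigue) ≈ 0.592

Under noisy-OR, P(strain alarm | causes) = 1 − (1−0.08)·∏(1−qᵢ) over the active causes.
Sum P(strain alarm|·) weighted by the priors over the 4 (sensor calibration drift, overloaded truck) configurations:
  P(strain alarm | ¬structural fatigue) = 0.08*0.81*0.89 + 0.724*0.81*0.11 + 0.9264*0.19*0.89 + 0.97792*0.19*0.11
        = 0.057672 + 0.064508 + 0.156654 + 0.020439 = 0.299273
Keeping only the sensor calibration drift-present terms gives 0.177093, so
  P(sensor calibration drift | strain alarm, ¬structural fatigue) = 0.177093 / 0.299273 ≈ 0.592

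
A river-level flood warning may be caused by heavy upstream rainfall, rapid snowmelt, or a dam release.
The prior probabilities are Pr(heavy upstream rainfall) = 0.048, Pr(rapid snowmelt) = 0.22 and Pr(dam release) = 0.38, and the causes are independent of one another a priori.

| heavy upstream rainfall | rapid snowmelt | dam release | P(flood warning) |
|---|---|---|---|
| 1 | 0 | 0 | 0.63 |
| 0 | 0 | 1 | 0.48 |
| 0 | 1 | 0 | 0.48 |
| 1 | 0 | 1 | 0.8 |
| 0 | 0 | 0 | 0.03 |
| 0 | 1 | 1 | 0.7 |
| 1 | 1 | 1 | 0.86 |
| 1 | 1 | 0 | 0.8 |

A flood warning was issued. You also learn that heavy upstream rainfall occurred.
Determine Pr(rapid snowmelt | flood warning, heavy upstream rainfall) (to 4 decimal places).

By total probability over the 4 (rapid snowmelt, dam release) configurations:
  P(flood warning | heavy upstream rainfall) = 0.63·0.78·0.62 + 0.8·0.78·0.38 + 0.8·0.22·0.62 + 0.86·0.22·0.38
        = 0.304668 + 0.237120 + 0.109120 + 0.071896 = 0.722804
The terms with rapid snowmelt present sum to 0.181016, so
  P(rapid snowmelt | flood warning, heavy upstream rainfall) = 0.181016 / 0.722804 ≈ 0.2504

Pr(rapid snowmelt | flood warning, heavy upstream rainfall) ≈ 0.2504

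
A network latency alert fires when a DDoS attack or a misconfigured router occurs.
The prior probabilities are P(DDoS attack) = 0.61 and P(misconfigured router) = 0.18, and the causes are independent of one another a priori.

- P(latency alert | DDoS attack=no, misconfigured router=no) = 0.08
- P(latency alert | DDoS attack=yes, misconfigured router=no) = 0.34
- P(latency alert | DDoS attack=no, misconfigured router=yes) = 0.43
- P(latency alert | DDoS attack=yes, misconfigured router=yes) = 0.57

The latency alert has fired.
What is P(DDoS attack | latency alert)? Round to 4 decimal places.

Numerator (weight on configurations with DDoS attack): 0.170068 + 0.062586 = 0.232654
Denominator P(latency alert): 0.08·0.39·0.82 + 0.43·0.39·0.18 + 0.34·0.61·0.82 + 0.57·0.61·0.18 = 0.288424
Posterior = 0.232654 / 0.288424 ≈ 0.8066

P(DDoS attack | latency alert) ≈ 0.8066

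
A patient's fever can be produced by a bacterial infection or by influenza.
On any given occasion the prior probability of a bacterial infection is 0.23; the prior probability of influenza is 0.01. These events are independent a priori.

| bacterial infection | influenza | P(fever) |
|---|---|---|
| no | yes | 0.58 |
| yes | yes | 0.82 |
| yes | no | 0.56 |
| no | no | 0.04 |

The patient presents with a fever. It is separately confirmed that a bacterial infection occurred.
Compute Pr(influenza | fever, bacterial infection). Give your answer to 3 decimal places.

Pr(influenza | fever, bacterial infection) ≈ 0.015

P(fever | bacterial infection) = 0.56×0.99 + 0.82×0.01 = 0.554400 + 0.008200 = 0.562600
The influenza-present share is 0.82×0.01 = 0.008200.
So P(influenza | fever, bacterial infection) = 0.008200/0.562600 ≈ 0.015.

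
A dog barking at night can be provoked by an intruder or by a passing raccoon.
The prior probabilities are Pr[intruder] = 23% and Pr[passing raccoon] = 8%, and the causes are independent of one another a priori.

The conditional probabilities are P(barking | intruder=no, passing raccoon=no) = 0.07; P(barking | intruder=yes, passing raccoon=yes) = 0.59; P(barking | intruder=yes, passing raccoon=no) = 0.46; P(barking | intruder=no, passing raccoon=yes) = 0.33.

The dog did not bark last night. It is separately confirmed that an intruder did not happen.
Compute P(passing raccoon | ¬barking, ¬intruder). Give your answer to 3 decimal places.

P(passing raccoon | ¬barking, ¬intruder) ≈ 0.059

For the numerator, keep only passing raccoon=true terms: 0.67×0.08 = 0.053600
Normalizer over all consistent configurations: 0.93×0.92 + 0.67×0.08 = 0.909200
Posterior = 0.053600 / 0.909200 ≈ 0.059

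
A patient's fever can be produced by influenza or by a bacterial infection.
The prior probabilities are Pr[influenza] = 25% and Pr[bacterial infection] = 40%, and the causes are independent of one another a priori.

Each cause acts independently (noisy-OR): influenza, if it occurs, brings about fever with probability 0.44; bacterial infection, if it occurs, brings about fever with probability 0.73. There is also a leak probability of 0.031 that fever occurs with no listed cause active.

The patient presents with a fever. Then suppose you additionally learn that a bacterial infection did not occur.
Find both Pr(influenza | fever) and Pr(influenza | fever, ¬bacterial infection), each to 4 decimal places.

Under noisy-OR, P(fever | causes) = 1 − (1−0.031)·∏(1−qᵢ) over the active causes.
By total probability over the 4 (influenza, bacterial infection) configurations:
  P(fever) = 0.031·0.75·0.6 + 0.73837·0.75·0.4 + 0.45736·0.25·0.6 + 0.853487·0.25·0.4
        = 0.013950 + 0.221511 + 0.068604 + 0.085349 = 0.389414
Configurations with influenza contribute 0.153953, so
  P(influenza | fever) = 0.153953 / 0.389414 ≈ 0.3953

Now also conditioning on bacterial infection≠true:
P(fever | ¬bacterial infection) = 0.031·0.75 + 0.45736·0.25 = 0.023250 + 0.114340 = 0.137590
The influenza-present share is 0.45736·0.25 = 0.114340.
P(influenza | fever, ¬bacterial infection) = 0.114340 / 0.137590 ≈ 0.8310

Pr(influenza | fever) ≈ 0.3953; Pr(influenza | fever, ¬bacterial infection) ≈ 0.8310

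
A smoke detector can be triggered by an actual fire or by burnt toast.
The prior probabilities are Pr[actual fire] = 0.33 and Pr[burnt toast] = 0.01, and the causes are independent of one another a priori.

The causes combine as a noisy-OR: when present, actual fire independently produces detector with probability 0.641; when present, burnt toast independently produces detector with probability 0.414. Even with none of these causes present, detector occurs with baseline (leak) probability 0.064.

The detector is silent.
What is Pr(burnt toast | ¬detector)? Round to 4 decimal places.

Pr(burnt toast | ¬detector) ≈ 0.0059

Under noisy-OR, P(detector | causes) = 1 − (1−0.064)·∏(1−qᵢ) over the active causes.
P(¬detector) = 0.936*0.67*0.99 + 0.548496*0.67*0.01 + 0.336024*0.33*0.99 + 0.19691*0.33*0.01 = 0.620849 + 0.003675 + 0.109779 + 0.000650 = 0.734953
The burnt toast-present share is 0.003675 + 0.000650 = 0.004325.
P(burnt toast | ¬detector) = 0.004325 / 0.734953 ≈ 0.0059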